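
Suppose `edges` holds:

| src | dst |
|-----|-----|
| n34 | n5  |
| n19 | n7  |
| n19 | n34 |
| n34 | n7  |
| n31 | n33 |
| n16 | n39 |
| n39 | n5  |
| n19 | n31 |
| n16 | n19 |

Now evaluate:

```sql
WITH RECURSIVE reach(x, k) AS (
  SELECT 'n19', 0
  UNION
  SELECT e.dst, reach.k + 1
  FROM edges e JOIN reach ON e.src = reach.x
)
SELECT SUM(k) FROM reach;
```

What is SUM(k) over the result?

Base: (n19, k=0).
Iteration 1: edges from {n19} -> (n31, k=1), (n34, k=1), (n7, k=1).
Iteration 2: edges from {n31,n34,n7} -> (n33, k=2), (n5, k=2), (n7, k=2).
Iteration 3: no outgoing edges from {n33,n5,n7}; recursion stops.
SUM(k) = 0 + 1 + 1 + 1 + 2 + 2 + 2 = 9.

9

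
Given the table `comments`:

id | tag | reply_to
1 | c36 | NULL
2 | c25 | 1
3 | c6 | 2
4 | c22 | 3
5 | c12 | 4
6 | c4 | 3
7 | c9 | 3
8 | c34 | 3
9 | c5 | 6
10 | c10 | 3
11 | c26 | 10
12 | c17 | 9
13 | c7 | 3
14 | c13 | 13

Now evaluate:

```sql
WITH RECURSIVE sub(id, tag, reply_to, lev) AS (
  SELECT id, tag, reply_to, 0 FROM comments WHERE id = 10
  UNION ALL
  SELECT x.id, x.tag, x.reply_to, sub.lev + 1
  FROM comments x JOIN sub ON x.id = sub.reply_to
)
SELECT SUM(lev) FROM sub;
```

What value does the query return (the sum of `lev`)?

6

Base: id=10 (c10), reply_to=3, lev 0.
Iteration 1: join on id=3 -> c6 (id 3, reply_to=2, lev 1).
Iteration 2: join on id=2 -> c25 (id 2, reply_to=1, lev 2).
Iteration 3: join on id=1 -> c36 (id 1, reply_to=NULL, lev 3).
Iteration 4: reply_to is NULL; no match; recursion stops.
SUM(lev) = 0 + 1 + 2 + 3 = 6.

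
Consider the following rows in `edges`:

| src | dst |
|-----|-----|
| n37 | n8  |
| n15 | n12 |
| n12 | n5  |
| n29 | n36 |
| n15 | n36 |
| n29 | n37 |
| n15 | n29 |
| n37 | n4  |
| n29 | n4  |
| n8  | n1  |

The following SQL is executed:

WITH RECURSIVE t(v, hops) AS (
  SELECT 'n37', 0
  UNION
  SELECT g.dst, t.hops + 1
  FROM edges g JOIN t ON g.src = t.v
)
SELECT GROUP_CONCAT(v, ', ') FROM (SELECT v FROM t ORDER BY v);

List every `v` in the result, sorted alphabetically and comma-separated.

n1, n37, n4, n8

Base: (n37, hops=0).
Iteration 1: edges from {n37} -> (n4, hops=1), (n8, hops=1).
Iteration 2: edges from {n4,n8} -> (n1, hops=2).
Iteration 3: no outgoing edges from {n1}; recursion stops.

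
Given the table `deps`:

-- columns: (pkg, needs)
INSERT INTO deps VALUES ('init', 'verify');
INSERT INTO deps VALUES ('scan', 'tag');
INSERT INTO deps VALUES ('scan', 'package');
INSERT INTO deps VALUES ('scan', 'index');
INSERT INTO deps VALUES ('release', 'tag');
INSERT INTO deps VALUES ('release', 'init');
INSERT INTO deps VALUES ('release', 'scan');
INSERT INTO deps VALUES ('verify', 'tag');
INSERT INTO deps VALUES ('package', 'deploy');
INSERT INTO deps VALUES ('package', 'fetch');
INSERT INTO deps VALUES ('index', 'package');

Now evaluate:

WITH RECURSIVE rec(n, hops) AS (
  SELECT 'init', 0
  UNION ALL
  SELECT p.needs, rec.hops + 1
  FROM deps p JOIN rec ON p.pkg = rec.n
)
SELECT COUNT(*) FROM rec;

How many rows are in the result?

3

Base: (init, hops=0).
Iteration 1: edges from {init} -> (verify, hops=1).
Iteration 2: edges from {verify} -> (tag, hops=2).
Iteration 3: no outgoing edges from {tag}; recursion stops.
Total rows emitted: 3.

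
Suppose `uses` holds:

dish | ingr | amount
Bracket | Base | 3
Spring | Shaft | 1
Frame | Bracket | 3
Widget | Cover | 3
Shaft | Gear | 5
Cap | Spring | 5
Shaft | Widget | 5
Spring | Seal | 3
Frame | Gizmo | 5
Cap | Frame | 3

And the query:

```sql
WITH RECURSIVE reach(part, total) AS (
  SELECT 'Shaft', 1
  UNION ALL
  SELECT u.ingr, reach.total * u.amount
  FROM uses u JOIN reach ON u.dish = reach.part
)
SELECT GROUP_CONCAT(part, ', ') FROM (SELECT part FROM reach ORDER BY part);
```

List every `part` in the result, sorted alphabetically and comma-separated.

Base: (Shaft, total=1).
Iteration 1: components of {Shaft} -> Gear = 1*5 = 5, Widget = 1*5 = 5.
Iteration 2: components of {Gear,Widget} -> Cover = 5*3 = 15.
Iteration 3: no further components; recursion stops.

Cover, Gear, Shaft, Widget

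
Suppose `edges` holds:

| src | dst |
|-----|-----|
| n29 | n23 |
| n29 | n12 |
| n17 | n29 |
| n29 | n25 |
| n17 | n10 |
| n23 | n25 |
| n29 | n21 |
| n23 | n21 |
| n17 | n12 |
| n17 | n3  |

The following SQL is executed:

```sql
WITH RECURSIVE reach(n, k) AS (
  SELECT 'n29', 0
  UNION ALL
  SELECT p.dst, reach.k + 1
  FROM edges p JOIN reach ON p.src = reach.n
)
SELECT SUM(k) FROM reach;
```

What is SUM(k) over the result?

Base: (n29, k=0).
Iteration 1: edges from {n29} -> (n12, k=1), (n21, k=1), (n23, k=1), (n25, k=1).
Iteration 2: edges from {n12,n21,n23,n25} -> (n21, k=2), (n25, k=2).
Iteration 3: no outgoing edges from {n21,n25}; recursion stops.
SUM(k) = 0 + 1 + 1 + 1 + 1 + 2 + 2 = 8.

8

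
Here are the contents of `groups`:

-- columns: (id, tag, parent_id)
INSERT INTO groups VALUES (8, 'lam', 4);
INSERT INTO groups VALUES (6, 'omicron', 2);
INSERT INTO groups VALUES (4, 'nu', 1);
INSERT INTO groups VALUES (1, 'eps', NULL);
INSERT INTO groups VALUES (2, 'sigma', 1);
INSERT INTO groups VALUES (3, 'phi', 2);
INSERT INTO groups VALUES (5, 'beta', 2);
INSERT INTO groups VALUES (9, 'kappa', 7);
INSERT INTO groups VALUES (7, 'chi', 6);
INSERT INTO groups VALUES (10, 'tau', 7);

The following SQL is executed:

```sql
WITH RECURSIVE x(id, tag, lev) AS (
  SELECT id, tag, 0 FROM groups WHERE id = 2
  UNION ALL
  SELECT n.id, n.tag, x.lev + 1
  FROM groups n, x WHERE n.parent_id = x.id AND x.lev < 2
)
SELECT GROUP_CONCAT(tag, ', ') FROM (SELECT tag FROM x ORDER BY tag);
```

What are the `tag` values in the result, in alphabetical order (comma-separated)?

beta, chi, omicron, phi, sigma

Base: id=2 (sigma) at lev 0.
Iteration 1: rows with parent_id in {2} -> phi (id 3, lev 1), beta (id 5, lev 1), omicron (id 6, lev 1).
Iteration 2: rows with parent_id in {3,5,6} -> chi (id 7, lev 2).
Iteration 3: lev < 2 fails for all current rows; recursion stops.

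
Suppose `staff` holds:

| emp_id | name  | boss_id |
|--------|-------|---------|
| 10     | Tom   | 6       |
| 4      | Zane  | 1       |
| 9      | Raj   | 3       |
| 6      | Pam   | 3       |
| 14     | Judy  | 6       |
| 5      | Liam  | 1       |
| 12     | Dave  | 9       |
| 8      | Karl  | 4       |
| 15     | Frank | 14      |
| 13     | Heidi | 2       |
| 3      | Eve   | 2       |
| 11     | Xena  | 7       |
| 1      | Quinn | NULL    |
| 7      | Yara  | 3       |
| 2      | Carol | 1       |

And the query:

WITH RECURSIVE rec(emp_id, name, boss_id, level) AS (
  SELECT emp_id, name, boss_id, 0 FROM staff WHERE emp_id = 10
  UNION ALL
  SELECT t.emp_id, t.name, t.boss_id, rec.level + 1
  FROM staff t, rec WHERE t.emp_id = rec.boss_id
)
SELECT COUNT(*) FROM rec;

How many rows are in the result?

5

Base: emp_id=10 (Tom), boss_id=6, level 0.
Iteration 1: join on emp_id=6 -> Pam (id 6, boss_id=3, level 1).
Iteration 2: join on emp_id=3 -> Eve (id 3, boss_id=2, level 2).
Iteration 3: join on emp_id=2 -> Carol (id 2, boss_id=1, level 3).
Iteration 4: join on emp_id=1 -> Quinn (id 1, boss_id=NULL, level 4).
Iteration 5: boss_id is NULL; no match; recursion stops.
Total rows emitted: 5.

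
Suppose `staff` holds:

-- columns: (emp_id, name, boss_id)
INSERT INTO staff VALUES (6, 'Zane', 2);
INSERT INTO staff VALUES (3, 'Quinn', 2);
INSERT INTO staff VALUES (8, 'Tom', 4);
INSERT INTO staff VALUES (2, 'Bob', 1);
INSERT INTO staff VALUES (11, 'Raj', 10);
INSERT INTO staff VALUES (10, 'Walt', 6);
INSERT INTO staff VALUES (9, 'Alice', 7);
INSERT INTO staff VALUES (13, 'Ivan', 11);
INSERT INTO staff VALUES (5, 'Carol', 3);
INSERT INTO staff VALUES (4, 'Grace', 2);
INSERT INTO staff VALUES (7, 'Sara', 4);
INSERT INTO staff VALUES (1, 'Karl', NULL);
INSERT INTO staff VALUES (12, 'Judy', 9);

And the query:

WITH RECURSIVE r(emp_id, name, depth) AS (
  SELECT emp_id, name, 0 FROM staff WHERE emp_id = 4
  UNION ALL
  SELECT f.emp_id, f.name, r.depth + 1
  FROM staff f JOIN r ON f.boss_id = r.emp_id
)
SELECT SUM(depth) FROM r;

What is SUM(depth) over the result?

Base: emp_id=4 (Grace) at depth 0.
Iteration 1: rows with boss_id in {4} -> Sara (id 7, depth 1), Tom (id 8, depth 1).
Iteration 2: rows with boss_id in {7,8} -> Alice (id 9, depth 2).
Iteration 3: rows with boss_id in {9} -> Judy (id 12, depth 3).
Iteration 4: no rows with boss_id in {12}; recursion stops.
SUM(depth) = 0 + 1 + 1 + 2 + 3 = 7.

7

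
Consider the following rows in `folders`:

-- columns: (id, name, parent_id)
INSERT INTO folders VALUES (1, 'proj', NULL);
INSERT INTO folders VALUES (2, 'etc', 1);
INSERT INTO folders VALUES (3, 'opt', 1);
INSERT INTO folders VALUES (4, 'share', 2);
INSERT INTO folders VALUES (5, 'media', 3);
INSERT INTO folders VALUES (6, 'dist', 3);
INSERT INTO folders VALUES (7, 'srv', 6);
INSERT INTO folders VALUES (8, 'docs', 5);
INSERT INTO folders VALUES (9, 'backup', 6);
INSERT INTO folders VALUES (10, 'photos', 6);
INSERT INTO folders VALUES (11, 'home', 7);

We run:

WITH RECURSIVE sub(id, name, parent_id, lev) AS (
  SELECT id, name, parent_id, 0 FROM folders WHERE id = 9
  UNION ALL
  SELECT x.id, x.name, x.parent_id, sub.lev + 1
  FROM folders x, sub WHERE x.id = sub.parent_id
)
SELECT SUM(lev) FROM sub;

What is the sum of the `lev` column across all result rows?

Base: id=9 (backup), parent_id=6, lev 0.
Iteration 1: join on id=6 -> dist (id 6, parent_id=3, lev 1).
Iteration 2: join on id=3 -> opt (id 3, parent_id=1, lev 2).
Iteration 3: join on id=1 -> proj (id 1, parent_id=NULL, lev 3).
Iteration 4: parent_id is NULL; no match; recursion stops.
SUM(lev) = 0 + 1 + 2 + 3 = 6.

6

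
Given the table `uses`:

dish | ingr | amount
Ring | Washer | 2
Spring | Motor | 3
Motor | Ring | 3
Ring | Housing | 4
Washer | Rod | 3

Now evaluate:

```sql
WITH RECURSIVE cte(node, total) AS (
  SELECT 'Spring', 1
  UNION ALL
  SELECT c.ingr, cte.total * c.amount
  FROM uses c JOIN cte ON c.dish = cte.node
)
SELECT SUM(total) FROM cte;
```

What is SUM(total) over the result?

121

Base: (Spring, total=1).
Iteration 1: components of {Spring} -> Motor = 1*3 = 3.
Iteration 2: components of {Motor} -> Ring = 3*3 = 9.
Iteration 3: components of {Ring} -> Housing = 9*4 = 36, Washer = 9*2 = 18.
Iteration 4: components of {Housing,Washer} -> Rod = 18*3 = 54.
Iteration 5: no further components; recursion stops.
SUM(total) = 1 + 3 + 9 + 36 + 18 + 54 = 121.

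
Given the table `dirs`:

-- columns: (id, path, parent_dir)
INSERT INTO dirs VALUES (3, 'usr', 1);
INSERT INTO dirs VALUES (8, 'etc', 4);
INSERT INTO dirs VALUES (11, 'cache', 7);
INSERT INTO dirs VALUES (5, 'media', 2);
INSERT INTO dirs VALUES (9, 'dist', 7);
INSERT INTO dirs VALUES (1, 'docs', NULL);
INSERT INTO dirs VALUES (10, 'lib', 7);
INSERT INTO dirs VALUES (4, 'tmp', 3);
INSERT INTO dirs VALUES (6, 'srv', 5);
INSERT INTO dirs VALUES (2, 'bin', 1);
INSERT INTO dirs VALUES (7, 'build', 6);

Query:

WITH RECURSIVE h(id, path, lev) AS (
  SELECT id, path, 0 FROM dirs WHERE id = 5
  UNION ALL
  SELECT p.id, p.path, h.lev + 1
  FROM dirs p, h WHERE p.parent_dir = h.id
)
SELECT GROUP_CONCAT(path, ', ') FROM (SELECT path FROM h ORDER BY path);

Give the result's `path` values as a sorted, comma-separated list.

build, cache, dist, lib, media, srv

Base: id=5 (media) at lev 0.
Iteration 1: rows with parent_dir in {5} -> srv (id 6, lev 1).
Iteration 2: rows with parent_dir in {6} -> build (id 7, lev 2).
Iteration 3: rows with parent_dir in {7} -> dist (id 9, lev 3), lib (id 10, lev 3), cache (id 11, lev 3).
Iteration 4: no rows with parent_dir in {9,10,11}; recursion stops.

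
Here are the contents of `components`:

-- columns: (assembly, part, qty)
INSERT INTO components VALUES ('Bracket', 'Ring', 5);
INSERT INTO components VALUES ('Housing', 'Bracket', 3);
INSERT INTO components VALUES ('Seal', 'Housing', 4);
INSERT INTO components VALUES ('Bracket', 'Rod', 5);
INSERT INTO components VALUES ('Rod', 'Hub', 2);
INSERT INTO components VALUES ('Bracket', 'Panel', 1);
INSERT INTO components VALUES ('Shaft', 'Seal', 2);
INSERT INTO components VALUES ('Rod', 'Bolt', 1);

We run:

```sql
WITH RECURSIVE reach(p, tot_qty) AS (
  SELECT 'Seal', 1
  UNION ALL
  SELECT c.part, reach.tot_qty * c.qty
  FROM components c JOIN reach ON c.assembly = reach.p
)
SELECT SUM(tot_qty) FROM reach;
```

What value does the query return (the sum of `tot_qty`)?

Base: (Seal, tot_qty=1).
Iteration 1: components of {Seal} -> Housing = 1*4 = 4.
Iteration 2: components of {Housing} -> Bracket = 4*3 = 12.
Iteration 3: components of {Bracket} -> Panel = 12*1 = 12, Ring = 12*5 = 60, Rod = 12*5 = 60.
Iteration 4: components of {Panel,Ring,Rod} -> Bolt = 60*1 = 60, Hub = 60*2 = 120.
Iteration 5: no further components; recursion stops.
SUM(tot_qty) = 1 + 4 + 12 + 60 + 12 + 60 + 60 + 120 = 329.

329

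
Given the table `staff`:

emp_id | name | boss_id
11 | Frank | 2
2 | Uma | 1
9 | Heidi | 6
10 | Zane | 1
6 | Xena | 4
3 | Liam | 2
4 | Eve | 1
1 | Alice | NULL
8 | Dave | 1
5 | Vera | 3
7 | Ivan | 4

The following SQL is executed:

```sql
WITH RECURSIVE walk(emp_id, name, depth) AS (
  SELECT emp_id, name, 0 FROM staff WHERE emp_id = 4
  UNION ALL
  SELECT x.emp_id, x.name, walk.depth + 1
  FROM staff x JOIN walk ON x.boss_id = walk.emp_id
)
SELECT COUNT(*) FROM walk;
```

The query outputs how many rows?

4

Base: emp_id=4 (Eve) at depth 0.
Iteration 1: rows with boss_id in {4} -> Xena (id 6, depth 1), Ivan (id 7, depth 1).
Iteration 2: rows with boss_id in {6,7} -> Heidi (id 9, depth 2).
Iteration 3: no rows with boss_id in {9}; recursion stops.
Total rows emitted: 4.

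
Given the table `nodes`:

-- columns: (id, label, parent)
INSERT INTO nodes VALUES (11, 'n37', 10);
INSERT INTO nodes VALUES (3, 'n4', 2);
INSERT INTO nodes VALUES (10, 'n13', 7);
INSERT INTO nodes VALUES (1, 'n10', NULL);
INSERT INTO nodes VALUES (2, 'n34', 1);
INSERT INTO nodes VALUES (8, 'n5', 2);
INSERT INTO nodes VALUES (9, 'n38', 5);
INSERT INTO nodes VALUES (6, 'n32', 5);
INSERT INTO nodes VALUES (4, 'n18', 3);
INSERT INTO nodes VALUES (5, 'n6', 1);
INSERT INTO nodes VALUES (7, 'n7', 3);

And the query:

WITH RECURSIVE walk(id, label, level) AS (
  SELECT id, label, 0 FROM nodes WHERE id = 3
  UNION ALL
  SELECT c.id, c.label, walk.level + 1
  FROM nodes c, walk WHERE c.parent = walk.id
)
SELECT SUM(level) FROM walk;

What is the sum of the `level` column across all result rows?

7

Base: id=3 (n4) at level 0.
Iteration 1: rows with parent in {3} -> n18 (id 4, level 1), n7 (id 7, level 1).
Iteration 2: rows with parent in {4,7} -> n13 (id 10, level 2).
Iteration 3: rows with parent in {10} -> n37 (id 11, level 3).
Iteration 4: no rows with parent in {11}; recursion stops.
SUM(level) = 0 + 1 + 1 + 2 + 3 = 7.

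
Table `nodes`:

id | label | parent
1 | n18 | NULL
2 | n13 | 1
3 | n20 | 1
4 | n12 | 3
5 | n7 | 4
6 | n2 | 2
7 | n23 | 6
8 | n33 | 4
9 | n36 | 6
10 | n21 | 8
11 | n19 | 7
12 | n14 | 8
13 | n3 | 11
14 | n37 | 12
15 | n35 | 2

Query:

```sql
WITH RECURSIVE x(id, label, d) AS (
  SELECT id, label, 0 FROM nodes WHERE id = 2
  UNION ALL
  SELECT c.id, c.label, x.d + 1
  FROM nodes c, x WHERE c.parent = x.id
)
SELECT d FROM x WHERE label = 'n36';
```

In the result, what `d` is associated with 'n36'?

2

Base: id=2 (n13) at d 0.
Iteration 1: rows with parent in {2} -> n2 (id 6, d 1), n35 (id 15, d 1).
Iteration 2: rows with parent in {6,15} -> n23 (id 7, d 2), n36 (id 9, d 2).
Iteration 3: rows with parent in {7,9} -> n19 (id 11, d 3).
Iteration 4: rows with parent in {11} -> n3 (id 13, d 4).
Iteration 5: no rows with parent in {13}; recursion stops.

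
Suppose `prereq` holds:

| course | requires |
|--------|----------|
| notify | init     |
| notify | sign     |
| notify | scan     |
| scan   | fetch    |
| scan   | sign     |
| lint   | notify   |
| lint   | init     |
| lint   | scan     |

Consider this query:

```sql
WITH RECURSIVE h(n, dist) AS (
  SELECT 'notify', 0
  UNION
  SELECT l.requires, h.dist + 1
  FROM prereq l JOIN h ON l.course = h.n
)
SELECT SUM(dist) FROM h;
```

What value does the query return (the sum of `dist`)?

7

Base: (notify, dist=0).
Iteration 1: edges from {notify} -> (init, dist=1), (scan, dist=1), (sign, dist=1).
Iteration 2: edges from {init,scan,sign} -> (fetch, dist=2), (sign, dist=2).
Iteration 3: no outgoing edges from {fetch,sign}; recursion stops.
SUM(dist) = 0 + 1 + 1 + 1 + 2 + 2 = 7.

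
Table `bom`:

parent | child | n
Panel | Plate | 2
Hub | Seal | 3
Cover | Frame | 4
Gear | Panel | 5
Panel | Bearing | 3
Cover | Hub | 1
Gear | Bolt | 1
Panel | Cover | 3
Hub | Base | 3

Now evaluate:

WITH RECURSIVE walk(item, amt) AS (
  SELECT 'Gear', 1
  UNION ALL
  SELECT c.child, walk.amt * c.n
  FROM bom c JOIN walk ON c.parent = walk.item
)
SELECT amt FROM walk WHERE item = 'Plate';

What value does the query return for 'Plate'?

10

Base: (Gear, amt=1).
Iteration 1: components of {Gear} -> Bolt = 1*1 = 1, Panel = 1*5 = 5.
Iteration 2: components of {Bolt,Panel} -> Bearing = 5*3 = 15, Cover = 5*3 = 15, Plate = 5*2 = 10.
Iteration 3: components of {Bearing,Cover,Plate} -> Frame = 15*4 = 60, Hub = 15*1 = 15.
Iteration 4: components of {Frame,Hub} -> Base = 15*3 = 45, Seal = 15*3 = 45.
Iteration 5: no further components; recursion stops.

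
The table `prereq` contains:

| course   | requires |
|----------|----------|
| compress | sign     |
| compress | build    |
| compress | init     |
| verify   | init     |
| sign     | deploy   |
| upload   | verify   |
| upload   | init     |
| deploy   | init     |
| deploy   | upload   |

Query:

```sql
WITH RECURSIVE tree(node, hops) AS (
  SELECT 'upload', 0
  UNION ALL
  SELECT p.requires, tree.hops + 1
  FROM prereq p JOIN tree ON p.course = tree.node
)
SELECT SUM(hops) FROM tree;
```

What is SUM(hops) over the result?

Base: (upload, hops=0).
Iteration 1: edges from {upload} -> (init, hops=1), (verify, hops=1).
Iteration 2: edges from {init,verify} -> (init, hops=2).
Iteration 3: no outgoing edges from {init}; recursion stops.
SUM(hops) = 0 + 1 + 1 + 2 = 4.

4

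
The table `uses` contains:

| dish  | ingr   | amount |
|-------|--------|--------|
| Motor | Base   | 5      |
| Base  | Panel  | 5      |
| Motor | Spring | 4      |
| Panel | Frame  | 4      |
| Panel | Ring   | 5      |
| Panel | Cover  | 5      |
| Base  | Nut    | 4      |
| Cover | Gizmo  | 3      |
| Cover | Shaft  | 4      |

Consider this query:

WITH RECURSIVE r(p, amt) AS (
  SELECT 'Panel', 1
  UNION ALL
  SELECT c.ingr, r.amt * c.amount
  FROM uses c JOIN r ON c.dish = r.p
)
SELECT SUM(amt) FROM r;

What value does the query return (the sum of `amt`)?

Base: (Panel, amt=1).
Iteration 1: components of {Panel} -> Cover = 1*5 = 5, Frame = 1*4 = 4, Ring = 1*5 = 5.
Iteration 2: components of {Cover,Frame,Ring} -> Gizmo = 5*3 = 15, Shaft = 5*4 = 20.
Iteration 3: no further components; recursion stops.
SUM(amt) = 1 + 4 + 5 + 5 + 15 + 20 = 50.

50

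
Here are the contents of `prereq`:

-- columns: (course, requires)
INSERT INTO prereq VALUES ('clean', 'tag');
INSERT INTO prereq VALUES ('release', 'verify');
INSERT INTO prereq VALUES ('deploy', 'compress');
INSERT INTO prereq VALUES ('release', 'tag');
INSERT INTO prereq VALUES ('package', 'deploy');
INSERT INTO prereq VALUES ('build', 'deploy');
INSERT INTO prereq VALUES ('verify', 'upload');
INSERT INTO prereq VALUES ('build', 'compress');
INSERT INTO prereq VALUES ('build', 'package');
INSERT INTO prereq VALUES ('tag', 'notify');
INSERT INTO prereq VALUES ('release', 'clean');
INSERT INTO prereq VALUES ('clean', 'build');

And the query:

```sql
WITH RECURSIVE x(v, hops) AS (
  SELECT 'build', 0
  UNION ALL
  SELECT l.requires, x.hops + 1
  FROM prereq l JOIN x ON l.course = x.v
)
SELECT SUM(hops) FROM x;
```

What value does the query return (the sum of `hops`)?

10

Base: (build, hops=0).
Iteration 1: edges from {build} -> (compress, hops=1), (deploy, hops=1), (package, hops=1).
Iteration 2: edges from {compress,deploy,package} -> (compress, hops=2), (deploy, hops=2).
Iteration 3: edges from {compress,deploy} -> (compress, hops=3).
Iteration 4: no outgoing edges from {compress}; recursion stops.
SUM(hops) = 0 + 1 + 1 + 1 + 2 + 2 + 3 = 10.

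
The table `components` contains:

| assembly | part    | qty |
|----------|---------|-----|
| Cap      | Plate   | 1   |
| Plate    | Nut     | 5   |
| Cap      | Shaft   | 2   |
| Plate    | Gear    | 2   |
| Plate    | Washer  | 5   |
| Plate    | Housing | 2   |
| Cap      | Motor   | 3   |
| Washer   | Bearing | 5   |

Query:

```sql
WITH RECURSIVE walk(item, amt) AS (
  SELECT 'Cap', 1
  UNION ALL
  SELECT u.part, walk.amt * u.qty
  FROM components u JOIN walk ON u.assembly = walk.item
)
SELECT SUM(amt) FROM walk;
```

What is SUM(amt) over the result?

46

Base: (Cap, amt=1).
Iteration 1: components of {Cap} -> Motor = 1*3 = 3, Plate = 1*1 = 1, Shaft = 1*2 = 2.
Iteration 2: components of {Motor,Plate,Shaft} -> Gear = 1*2 = 2, Housing = 1*2 = 2, Nut = 1*5 = 5, Washer = 1*5 = 5.
Iteration 3: components of {Gear,Housing,Nut,Washer} -> Bearing = 5*5 = 25.
Iteration 4: no further components; recursion stops.
SUM(amt) = 1 + 1 + 2 + 3 + 5 + 2 + 5 + 2 + 25 = 46.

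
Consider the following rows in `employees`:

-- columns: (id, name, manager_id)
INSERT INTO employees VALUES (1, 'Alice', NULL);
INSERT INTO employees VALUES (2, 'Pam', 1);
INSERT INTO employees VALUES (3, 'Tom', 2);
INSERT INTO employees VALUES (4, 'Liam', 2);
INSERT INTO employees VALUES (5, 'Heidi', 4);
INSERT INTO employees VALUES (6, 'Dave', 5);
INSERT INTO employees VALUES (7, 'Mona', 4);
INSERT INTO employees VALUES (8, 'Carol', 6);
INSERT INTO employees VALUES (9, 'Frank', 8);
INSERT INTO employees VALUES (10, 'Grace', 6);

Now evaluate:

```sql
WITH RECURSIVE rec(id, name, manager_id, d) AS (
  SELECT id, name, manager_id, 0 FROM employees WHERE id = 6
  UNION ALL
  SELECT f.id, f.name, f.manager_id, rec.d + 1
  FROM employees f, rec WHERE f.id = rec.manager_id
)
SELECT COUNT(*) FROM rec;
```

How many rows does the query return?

5

Base: id=6 (Dave), manager_id=5, d 0.
Iteration 1: join on id=5 -> Heidi (id 5, manager_id=4, d 1).
Iteration 2: join on id=4 -> Liam (id 4, manager_id=2, d 2).
Iteration 3: join on id=2 -> Pam (id 2, manager_id=1, d 3).
Iteration 4: join on id=1 -> Alice (id 1, manager_id=NULL, d 4).
Iteration 5: manager_id is NULL; no match; recursion stops.
Total rows emitted: 5.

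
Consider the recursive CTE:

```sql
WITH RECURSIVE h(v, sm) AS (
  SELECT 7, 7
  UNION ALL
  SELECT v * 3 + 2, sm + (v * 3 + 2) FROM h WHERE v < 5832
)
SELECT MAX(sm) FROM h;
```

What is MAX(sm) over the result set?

Base: v=7, sm=7.
Iteration 1: 7 < 5832 holds -> v = 7 * 3 + 2 = 23, sm = 7 + 23 = 30.
Iteration 2: 23 < 5832 holds -> v = 23 * 3 + 2 = 71, sm = 30 + 71 = 101.
Iteration 3: 71 < 5832 holds -> v = 71 * 3 + 2 = 215, sm = 101 + 215 = 316.
Iteration 4: 215 < 5832 holds -> v = 215 * 3 + 2 = 647, sm = 316 + 647 = 963.
Iteration 5: 647 < 5832 holds -> v = 647 * 3 + 2 = 1943, sm = 963 + 1943 = 2906.
Iteration 6: 1943 < 5832 holds -> v = 1943 * 3 + 2 = 5831, sm = 2906 + 5831 = 8737.
Iteration 7: 5831 < 5832 holds -> v = 5831 * 3 + 2 = 17495, sm = 8737 + 17495 = 26232.
Iteration 8: 17495 < 5832 fails; recursion stops.
sm values: 7, 30, 101, 316, 963, 2906, 8737, 26232; the maximum is 26232.

26232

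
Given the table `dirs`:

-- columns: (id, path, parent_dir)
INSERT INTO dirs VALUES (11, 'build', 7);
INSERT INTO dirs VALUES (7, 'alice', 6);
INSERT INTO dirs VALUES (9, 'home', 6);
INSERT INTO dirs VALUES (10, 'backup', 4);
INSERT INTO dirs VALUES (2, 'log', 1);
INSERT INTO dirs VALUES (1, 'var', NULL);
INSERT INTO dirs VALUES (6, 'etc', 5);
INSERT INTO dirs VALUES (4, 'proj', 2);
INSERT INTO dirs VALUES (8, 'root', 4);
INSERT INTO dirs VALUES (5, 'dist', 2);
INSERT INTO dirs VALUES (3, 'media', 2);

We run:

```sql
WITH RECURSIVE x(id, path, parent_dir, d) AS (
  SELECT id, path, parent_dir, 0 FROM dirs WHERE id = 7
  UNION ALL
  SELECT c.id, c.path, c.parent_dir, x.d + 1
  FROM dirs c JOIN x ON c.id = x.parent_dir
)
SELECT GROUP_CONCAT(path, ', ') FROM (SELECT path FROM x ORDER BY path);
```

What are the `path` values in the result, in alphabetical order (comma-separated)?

Base: id=7 (alice), parent_dir=6, d 0.
Iteration 1: join on id=6 -> etc (id 6, parent_dir=5, d 1).
Iteration 2: join on id=5 -> dist (id 5, parent_dir=2, d 2).
Iteration 3: join on id=2 -> log (id 2, parent_dir=1, d 3).
Iteration 4: join on id=1 -> var (id 1, parent_dir=NULL, d 4).
Iteration 5: parent_dir is NULL; no match; recursion stops.

alice, dist, etc, log, var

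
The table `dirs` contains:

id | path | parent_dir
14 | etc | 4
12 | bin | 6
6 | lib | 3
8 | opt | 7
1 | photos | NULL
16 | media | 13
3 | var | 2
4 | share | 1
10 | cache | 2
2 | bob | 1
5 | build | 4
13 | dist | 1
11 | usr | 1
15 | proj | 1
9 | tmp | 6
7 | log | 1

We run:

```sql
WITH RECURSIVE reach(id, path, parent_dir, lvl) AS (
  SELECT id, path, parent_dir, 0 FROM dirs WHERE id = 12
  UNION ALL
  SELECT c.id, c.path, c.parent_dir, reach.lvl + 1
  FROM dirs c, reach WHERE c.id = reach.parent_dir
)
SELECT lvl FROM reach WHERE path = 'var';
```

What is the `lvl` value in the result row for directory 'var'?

2

Base: id=12 (bin), parent_dir=6, lvl 0.
Iteration 1: join on id=6 -> lib (id 6, parent_dir=3, lvl 1).
Iteration 2: join on id=3 -> var (id 3, parent_dir=2, lvl 2).
Iteration 3: join on id=2 -> bob (id 2, parent_dir=1, lvl 3).
Iteration 4: join on id=1 -> photos (id 1, parent_dir=NULL, lvl 4).
Iteration 5: parent_dir is NULL; no match; recursion stops.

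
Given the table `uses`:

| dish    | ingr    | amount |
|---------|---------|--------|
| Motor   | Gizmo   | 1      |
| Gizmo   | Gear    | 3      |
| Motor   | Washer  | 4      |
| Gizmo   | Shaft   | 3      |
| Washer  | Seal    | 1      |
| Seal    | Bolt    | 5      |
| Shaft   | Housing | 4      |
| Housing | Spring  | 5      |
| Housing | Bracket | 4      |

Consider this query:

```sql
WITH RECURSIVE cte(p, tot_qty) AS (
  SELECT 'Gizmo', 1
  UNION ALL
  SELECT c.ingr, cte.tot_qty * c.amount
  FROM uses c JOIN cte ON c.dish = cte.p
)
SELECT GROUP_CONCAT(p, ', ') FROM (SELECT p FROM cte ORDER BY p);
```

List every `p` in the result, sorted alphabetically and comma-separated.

Base: (Gizmo, tot_qty=1).
Iteration 1: components of {Gizmo} -> Gear = 1*3 = 3, Shaft = 1*3 = 3.
Iteration 2: components of {Gear,Shaft} -> Housing = 3*4 = 12.
Iteration 3: components of {Housing} -> Bracket = 12*4 = 48, Spring = 12*5 = 60.
Iteration 4: no further components; recursion stops.

Bracket, Gear, Gizmo, Housing, Shaft, Spring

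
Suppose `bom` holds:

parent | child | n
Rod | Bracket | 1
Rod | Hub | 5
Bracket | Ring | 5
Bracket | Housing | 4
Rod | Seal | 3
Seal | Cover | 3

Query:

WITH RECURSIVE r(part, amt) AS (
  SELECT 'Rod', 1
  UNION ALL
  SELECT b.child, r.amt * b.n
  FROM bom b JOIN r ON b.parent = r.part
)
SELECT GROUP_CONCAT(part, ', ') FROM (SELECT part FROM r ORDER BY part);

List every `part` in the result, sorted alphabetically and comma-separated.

Bracket, Cover, Housing, Hub, Ring, Rod, Seal

Base: (Rod, amt=1).
Iteration 1: components of {Rod} -> Bracket = 1*1 = 1, Hub = 1*5 = 5, Seal = 1*3 = 3.
Iteration 2: components of {Bracket,Hub,Seal} -> Cover = 3*3 = 9, Housing = 1*4 = 4, Ring = 1*5 = 5.
Iteration 3: no further components; recursion stops.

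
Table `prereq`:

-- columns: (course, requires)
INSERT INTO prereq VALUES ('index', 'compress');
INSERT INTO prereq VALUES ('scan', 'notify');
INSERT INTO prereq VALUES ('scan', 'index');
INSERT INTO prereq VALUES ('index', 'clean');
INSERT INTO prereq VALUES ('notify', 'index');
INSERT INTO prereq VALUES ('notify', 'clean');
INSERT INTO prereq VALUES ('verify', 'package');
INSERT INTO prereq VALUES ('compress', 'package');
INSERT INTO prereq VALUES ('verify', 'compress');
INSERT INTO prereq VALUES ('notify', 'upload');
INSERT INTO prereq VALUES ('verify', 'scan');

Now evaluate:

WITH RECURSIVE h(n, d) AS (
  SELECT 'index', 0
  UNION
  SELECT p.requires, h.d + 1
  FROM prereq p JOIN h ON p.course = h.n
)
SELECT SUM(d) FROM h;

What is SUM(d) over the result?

Base: (index, d=0).
Iteration 1: edges from {index} -> (clean, d=1), (compress, d=1).
Iteration 2: edges from {clean,compress} -> (package, d=2).
Iteration 3: no outgoing edges from {package}; recursion stops.
SUM(d) = 0 + 1 + 1 + 2 = 4.

4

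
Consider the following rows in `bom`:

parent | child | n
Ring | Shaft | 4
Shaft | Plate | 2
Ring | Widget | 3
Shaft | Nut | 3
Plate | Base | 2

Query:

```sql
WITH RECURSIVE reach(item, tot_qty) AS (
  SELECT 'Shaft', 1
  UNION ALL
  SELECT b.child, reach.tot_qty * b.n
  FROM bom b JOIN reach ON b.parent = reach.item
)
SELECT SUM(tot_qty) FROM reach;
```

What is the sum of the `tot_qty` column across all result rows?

10

Base: (Shaft, tot_qty=1).
Iteration 1: components of {Shaft} -> Nut = 1*3 = 3, Plate = 1*2 = 2.
Iteration 2: components of {Nut,Plate} -> Base = 2*2 = 4.
Iteration 3: no further components; recursion stops.
SUM(tot_qty) = 1 + 2 + 3 + 4 = 10.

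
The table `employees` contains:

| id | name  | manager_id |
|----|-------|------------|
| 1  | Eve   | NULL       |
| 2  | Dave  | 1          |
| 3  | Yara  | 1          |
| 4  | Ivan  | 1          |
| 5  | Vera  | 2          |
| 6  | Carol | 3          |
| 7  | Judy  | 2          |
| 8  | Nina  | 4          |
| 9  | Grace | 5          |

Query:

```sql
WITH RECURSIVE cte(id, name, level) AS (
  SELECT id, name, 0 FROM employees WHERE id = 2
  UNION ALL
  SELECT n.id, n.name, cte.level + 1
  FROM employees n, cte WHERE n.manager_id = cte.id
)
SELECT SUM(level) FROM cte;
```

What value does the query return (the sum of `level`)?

4

Base: id=2 (Dave) at level 0.
Iteration 1: rows with manager_id in {2} -> Vera (id 5, level 1), Judy (id 7, level 1).
Iteration 2: rows with manager_id in {5,7} -> Grace (id 9, level 2).
Iteration 3: no rows with manager_id in {9}; recursion stops.
SUM(level) = 0 + 1 + 1 + 2 = 4.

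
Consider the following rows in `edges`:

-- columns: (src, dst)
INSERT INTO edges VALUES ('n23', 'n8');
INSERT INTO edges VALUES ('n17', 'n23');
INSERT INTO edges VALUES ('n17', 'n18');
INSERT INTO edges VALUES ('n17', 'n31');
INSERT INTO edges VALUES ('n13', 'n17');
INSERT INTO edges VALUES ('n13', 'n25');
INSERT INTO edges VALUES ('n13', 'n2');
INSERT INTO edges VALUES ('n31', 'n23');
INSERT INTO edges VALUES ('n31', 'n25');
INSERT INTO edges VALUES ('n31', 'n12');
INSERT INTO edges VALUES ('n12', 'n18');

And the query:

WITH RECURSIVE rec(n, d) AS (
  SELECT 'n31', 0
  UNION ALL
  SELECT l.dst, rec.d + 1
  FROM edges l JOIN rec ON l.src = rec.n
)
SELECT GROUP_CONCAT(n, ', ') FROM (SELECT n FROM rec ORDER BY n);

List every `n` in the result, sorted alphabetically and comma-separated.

Base: (n31, d=0).
Iteration 1: edges from {n31} -> (n12, d=1), (n23, d=1), (n25, d=1).
Iteration 2: edges from {n12,n23,n25} -> (n18, d=2), (n8, d=2).
Iteration 3: no outgoing edges from {n18,n8}; recursion stops.

n12, n18, n23, n25, n31, n8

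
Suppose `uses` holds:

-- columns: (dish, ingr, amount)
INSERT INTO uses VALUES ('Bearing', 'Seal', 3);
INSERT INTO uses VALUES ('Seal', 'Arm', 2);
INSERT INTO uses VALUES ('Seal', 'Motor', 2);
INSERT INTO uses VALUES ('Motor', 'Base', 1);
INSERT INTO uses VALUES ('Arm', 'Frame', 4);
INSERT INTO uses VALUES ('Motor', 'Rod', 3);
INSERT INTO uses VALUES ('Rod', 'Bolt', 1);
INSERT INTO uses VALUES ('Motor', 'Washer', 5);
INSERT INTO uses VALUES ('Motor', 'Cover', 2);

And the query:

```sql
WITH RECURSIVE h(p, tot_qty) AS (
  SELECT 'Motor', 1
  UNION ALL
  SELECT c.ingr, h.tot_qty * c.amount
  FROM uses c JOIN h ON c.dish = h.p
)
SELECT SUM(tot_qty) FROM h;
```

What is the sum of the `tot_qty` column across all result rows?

15

Base: (Motor, tot_qty=1).
Iteration 1: components of {Motor} -> Base = 1*1 = 1, Cover = 1*2 = 2, Rod = 1*3 = 3, Washer = 1*5 = 5.
Iteration 2: components of {Base,Cover,Rod,Washer} -> Bolt = 3*1 = 3.
Iteration 3: no further components; recursion stops.
SUM(tot_qty) = 1 + 1 + 3 + 5 + 2 + 3 = 15.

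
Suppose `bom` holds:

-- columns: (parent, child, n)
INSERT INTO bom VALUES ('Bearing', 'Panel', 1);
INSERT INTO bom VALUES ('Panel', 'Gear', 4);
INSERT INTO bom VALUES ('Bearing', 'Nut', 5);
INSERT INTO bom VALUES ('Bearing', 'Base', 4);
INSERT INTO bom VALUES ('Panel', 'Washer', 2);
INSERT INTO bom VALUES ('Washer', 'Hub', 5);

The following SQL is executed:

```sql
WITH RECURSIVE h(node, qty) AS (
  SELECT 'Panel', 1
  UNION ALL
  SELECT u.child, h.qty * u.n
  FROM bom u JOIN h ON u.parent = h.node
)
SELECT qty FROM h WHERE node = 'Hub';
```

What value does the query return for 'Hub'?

10

Base: (Panel, qty=1).
Iteration 1: components of {Panel} -> Gear = 1*4 = 4, Washer = 1*2 = 2.
Iteration 2: components of {Gear,Washer} -> Hub = 2*5 = 10.
Iteration 3: no further components; recursion stops.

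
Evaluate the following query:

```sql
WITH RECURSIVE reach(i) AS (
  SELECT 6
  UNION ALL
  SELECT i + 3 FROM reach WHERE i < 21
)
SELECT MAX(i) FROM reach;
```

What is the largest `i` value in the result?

Base: i=6.
Iteration 1: 6 < 21 holds -> i = 6 + 3 = 9.
Iteration 2: 9 < 21 holds -> i = 9 + 3 = 12.
Iteration 3: 12 < 21 holds -> i = 12 + 3 = 15.
Iteration 4: 15 < 21 holds -> i = 15 + 3 = 18.
Iteration 5: 18 < 21 holds -> i = 18 + 3 = 21.
Iteration 6: 21 < 21 fails; recursion stops.
i values: 6, 9, 12, 15, 18, 21; the maximum is 21.

21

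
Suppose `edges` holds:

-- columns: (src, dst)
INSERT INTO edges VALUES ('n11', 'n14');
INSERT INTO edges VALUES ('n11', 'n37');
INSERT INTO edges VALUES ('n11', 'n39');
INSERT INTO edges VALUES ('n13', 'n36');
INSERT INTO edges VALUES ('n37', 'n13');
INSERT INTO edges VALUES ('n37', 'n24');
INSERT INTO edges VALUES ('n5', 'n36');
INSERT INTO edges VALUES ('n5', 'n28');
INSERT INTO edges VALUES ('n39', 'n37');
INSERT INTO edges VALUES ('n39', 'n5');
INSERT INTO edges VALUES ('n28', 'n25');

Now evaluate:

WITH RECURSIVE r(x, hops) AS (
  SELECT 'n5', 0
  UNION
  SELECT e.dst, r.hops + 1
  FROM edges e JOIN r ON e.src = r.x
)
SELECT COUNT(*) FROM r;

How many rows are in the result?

4

Base: (n5, hops=0).
Iteration 1: edges from {n5} -> (n28, hops=1), (n36, hops=1).
Iteration 2: edges from {n28,n36} -> (n25, hops=2).
Iteration 3: no outgoing edges from {n25}; recursion stops.
Total rows emitted: 4.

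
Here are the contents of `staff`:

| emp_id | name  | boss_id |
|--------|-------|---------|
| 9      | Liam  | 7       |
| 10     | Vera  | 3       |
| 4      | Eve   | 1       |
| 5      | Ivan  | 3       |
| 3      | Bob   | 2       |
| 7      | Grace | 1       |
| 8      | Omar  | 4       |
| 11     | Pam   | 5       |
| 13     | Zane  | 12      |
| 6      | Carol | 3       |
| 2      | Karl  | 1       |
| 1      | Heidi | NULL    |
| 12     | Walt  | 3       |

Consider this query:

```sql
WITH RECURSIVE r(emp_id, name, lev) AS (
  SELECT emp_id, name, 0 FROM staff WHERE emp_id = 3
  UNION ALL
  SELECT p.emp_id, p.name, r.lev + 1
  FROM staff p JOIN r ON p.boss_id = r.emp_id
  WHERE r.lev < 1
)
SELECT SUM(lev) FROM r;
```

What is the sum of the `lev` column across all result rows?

4

Base: emp_id=3 (Bob) at lev 0.
Iteration 1: rows with boss_id in {3} -> Ivan (id 5, lev 1), Carol (id 6, lev 1), Vera (id 10, lev 1), Walt (id 12, lev 1).
Iteration 2: lev < 1 fails for all current rows; recursion stops.
SUM(lev) = 0 + 1 + 1 + 1 + 1 = 4.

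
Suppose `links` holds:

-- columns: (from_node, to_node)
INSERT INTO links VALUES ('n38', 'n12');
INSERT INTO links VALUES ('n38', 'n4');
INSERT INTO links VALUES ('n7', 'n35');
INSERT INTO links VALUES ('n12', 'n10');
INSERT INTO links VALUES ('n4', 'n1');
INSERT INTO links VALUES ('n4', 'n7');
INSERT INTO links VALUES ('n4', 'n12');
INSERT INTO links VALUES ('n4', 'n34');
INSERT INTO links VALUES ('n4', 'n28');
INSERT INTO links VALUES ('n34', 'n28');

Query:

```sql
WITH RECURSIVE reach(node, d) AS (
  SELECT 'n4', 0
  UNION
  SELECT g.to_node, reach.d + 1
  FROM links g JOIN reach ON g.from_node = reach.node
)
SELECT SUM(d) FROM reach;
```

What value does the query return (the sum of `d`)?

11

Base: (n4, d=0).
Iteration 1: edges from {n4} -> (n1, d=1), (n12, d=1), (n28, d=1), (n34, d=1), (n7, d=1).
Iteration 2: edges from {n1,n12,n28,n34,n7} -> (n10, d=2), (n28, d=2), (n35, d=2).
Iteration 3: no outgoing edges from {n10,n28,n35}; recursion stops.
SUM(d) = 0 + 1 + 1 + 1 + 1 + 1 + 2 + 2 + 2 = 11.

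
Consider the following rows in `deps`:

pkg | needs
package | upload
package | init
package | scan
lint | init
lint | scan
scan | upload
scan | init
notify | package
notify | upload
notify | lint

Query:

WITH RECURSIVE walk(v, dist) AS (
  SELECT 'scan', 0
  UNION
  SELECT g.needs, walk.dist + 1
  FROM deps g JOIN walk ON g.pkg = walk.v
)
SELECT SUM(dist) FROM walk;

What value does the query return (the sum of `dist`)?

2

Base: (scan, dist=0).
Iteration 1: edges from {scan} -> (init, dist=1), (upload, dist=1).
Iteration 2: no outgoing edges from {init,upload}; recursion stops.
SUM(dist) = 0 + 1 + 1 = 2.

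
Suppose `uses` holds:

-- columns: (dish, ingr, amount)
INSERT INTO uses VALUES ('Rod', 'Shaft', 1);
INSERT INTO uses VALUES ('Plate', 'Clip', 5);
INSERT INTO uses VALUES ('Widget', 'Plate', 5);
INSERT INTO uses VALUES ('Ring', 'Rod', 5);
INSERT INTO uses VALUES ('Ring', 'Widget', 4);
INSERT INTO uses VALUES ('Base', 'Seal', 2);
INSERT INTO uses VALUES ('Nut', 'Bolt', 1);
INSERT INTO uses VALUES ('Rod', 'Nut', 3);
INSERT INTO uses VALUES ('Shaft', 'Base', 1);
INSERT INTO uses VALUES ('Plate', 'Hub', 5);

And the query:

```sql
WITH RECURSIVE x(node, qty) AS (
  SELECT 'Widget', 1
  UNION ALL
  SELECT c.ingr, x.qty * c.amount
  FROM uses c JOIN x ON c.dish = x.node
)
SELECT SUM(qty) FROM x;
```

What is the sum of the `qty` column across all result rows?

56

Base: (Widget, qty=1).
Iteration 1: components of {Widget} -> Plate = 1*5 = 5.
Iteration 2: components of {Plate} -> Clip = 5*5 = 25, Hub = 5*5 = 25.
Iteration 3: no further components; recursion stops.
SUM(qty) = 1 + 5 + 25 + 25 = 56.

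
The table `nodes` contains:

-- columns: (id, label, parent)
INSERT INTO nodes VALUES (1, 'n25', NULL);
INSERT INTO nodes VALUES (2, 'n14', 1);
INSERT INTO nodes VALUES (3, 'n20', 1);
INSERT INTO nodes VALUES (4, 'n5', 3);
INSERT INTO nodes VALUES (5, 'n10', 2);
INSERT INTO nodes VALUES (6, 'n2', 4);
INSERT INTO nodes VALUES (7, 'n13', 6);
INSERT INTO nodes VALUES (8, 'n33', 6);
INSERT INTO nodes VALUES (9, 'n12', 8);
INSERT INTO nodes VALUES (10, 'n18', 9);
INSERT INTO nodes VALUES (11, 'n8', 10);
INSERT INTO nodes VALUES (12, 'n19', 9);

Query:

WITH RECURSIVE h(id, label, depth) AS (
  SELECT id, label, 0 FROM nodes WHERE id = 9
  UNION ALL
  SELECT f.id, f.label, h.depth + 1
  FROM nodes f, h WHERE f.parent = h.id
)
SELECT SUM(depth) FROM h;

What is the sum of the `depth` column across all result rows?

Base: id=9 (n12) at depth 0.
Iteration 1: rows with parent in {9} -> n18 (id 10, depth 1), n19 (id 12, depth 1).
Iteration 2: rows with parent in {10,12} -> n8 (id 11, depth 2).
Iteration 3: no rows with parent in {11}; recursion stops.
SUM(depth) = 0 + 1 + 1 + 2 = 4.

4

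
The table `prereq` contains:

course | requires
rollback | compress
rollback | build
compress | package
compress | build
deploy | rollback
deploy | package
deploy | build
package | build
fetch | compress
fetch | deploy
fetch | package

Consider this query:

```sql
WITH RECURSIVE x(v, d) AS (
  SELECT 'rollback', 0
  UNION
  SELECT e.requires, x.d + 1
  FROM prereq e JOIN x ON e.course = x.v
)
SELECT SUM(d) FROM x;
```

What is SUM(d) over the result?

9

Base: (rollback, d=0).
Iteration 1: edges from {rollback} -> (build, d=1), (compress, d=1).
Iteration 2: edges from {build,compress} -> (build, d=2), (package, d=2).
Iteration 3: edges from {build,package} -> (build, d=3).
Iteration 4: no outgoing edges from {build}; recursion stops.
SUM(d) = 0 + 1 + 1 + 2 + 2 + 3 = 9.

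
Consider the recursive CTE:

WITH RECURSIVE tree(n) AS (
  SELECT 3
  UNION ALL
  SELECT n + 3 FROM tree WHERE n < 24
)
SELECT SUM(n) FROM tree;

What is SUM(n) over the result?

108

Base: n=3.
Iteration 1: 3 < 24 holds -> n = 3 + 3 = 6.
Iteration 2: 6 < 24 holds -> n = 6 + 3 = 9.
Iteration 3: 9 < 24 holds -> n = 9 + 3 = 12.
Iteration 4: 12 < 24 holds -> n = 12 + 3 = 15.
Iteration 5: 15 < 24 holds -> n = 15 + 3 = 18.
Iteration 6: 18 < 24 holds -> n = 18 + 3 = 21.
Iteration 7: 21 < 24 holds -> n = 21 + 3 = 24.
Iteration 8: 24 < 24 fails; recursion stops.
SUM(n) = 3 + 6 + 9 + 12 + 15 + 18 + 21 + 24 = 108.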